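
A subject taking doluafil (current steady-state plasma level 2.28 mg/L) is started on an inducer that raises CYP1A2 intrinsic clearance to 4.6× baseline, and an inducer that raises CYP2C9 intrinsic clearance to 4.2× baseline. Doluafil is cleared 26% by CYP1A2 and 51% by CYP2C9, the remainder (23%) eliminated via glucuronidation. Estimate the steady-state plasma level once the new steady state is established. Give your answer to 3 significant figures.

0.639 mg/L

The CYP1A2 pathway (26% of clearance) rises to 4.6× activity: 0.26 × 4.6 = 1.196.
The CYP2C9 pathway (51% of clearance) increases to 4.2× activity: 0.51 × 4.2 = 2.142.
Non-CYP routes (23%) are unchanged.
CL_new/CL_old = 1.196 + 2.142 + 0.23 = 3.568.
New steady-state plasma level = 2.28 / 3.568 = 0.639 mg/L (concentration scales inversely with clearance).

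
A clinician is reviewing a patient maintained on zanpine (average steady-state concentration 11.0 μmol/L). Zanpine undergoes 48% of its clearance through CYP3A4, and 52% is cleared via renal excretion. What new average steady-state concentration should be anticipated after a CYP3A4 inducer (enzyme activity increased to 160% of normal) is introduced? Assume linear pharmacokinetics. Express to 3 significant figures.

The CYP3A4 pathway (48% of clearance) increases to 1.6× activity: 0.48 × 1.6 = 0.768.
The remaining 52% of clearance is unaffected.
CL_new/CL_old = 0.768 + 0.52 = 1.288.
New average steady-state concentration = baseline ÷ relative clearance = 11.0 / 1.288 = 8.54 μmol/L.

8.54 μmol/L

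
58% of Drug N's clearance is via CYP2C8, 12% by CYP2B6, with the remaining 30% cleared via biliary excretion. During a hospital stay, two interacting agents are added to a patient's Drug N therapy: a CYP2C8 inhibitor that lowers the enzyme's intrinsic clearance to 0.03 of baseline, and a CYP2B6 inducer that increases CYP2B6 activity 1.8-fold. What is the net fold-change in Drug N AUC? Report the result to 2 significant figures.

The CYP2C8 pathway (58% of clearance) is reduced to 0.03× activity: 0.58 × 0.03 = 0.0174.
The CYP2B6 pathway (12% of clearance) is boosted to 1.8× activity: 0.12 × 1.8 = 0.216.
The remaining 30% of clearance is unaffected.
Relative clearance = 0.0174 + 0.216 + 0.3 = 0.5334.
Because AUC varies inversely with clearance, the combined effect is 1 / 0.5334 = 1.9.

1.9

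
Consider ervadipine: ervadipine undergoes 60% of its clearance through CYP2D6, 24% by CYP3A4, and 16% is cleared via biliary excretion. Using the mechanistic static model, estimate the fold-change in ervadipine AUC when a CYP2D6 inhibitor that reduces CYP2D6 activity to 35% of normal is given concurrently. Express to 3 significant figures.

CYP2D6: 0.6 × 0.35 = 0.21
CYP3A4: 0.24 (unchanged)
Other: 0.16 (unchanged)
Relative clearance = 0.21 + 0.24 + 0.16 = 0.61.
AUC is inversely proportional to clearance, so the fold-change is 1 / 0.61 = 1.64.

1.64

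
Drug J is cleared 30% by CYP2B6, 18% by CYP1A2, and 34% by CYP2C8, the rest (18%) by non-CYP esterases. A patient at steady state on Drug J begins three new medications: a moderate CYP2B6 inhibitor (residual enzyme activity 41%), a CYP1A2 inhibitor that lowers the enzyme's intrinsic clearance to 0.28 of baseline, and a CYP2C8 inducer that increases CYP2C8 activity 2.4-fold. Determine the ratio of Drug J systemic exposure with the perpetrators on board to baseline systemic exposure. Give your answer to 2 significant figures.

0.86

The CYP2B6 pathway (30% of clearance) drops to 0.41× activity: 0.3 × 0.41 = 0.123.
The CYP1A2 pathway (18% of clearance) is reduced to 0.28× activity: 0.18 × 0.28 = 0.0504.
The CYP2C8 pathway (34% of clearance) rises to 2.4× activity: 0.34 × 2.4 = 0.816.
The remaining 18% of clearance is unaffected.
Relative clearance = 0.123 + 0.0504 + 0.816 + 0.18 = 1.1694.
Because systemic exposure varies inversely with clearance, the combined effect is 1 / 1.1694 = 0.86.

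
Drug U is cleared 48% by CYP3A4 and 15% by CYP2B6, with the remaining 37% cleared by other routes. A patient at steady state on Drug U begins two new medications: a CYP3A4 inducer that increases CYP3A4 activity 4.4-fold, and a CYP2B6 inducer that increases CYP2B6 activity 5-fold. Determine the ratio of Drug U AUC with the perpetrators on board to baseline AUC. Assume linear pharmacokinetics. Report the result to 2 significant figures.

The CYP3A4 pathway (48% of clearance) is boosted to 4.4× activity: 0.48 × 4.4 = 2.112.
The CYP2B6 pathway (15% of clearance) rises to 5× activity: 0.15 × 5 = 0.75.
Non-CYP routes (37%) are unchanged.
CL_new/CL_old = 2.112 + 0.75 + 0.37 = 3.232.
Net AUC ratio = 1 / 3.232 = 0.31.

0.31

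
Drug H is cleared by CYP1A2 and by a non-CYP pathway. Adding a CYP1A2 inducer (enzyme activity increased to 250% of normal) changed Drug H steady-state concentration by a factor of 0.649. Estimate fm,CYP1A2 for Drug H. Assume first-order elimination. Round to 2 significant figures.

0.36

Write x for the fraction cleared via CYP1A2. The observed steady-state concentration change means clearance rose to 1/0.649 = 1.541 of baseline.
Only the CYP1A2 route changed, so 1.541 = x·2.5 + (1 − x), giving x = 0.36.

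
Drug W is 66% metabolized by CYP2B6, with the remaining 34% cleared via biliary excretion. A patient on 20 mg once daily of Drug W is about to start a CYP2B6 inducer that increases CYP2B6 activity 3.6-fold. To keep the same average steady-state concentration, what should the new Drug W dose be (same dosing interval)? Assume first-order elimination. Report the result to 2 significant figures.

The CYP2B6 pathway (66% of clearance) rises to 3.6× activity: 0.66 × 3.6 = 2.376.
Non-CYP routes (34%) are unchanged.
New clearance relative to baseline: 2.376 + 0.34 = 2.716.
To maintain the same steady-state level, dose must scale with clearance: new dose = 20 × 2.716 = 54 mg.

54 mg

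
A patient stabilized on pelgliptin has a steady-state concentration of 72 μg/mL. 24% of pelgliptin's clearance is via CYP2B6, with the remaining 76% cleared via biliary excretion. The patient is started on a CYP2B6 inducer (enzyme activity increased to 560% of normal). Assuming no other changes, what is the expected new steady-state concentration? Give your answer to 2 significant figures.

The CYP2B6 pathway (24% of clearance) rises to 5.6× activity: 0.24 × 5.6 = 1.344.
Non-CYP routes (76%) are unchanged.
CL_new/CL_old = 1.344 + 0.76 = 2.104.
With dosing unchanged, steady-state concentration scales as 1/CL: 72 / 2.104 = 34 μg/mL.

34 μg/mL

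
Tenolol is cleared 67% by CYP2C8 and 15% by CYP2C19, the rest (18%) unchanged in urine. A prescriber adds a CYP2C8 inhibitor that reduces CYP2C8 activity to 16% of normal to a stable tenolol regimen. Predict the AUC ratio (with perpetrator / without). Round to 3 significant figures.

The CYP2C8 pathway (67% of clearance) falls to 0.16× activity: 0.67 × 0.16 = 0.1072.
CYP2C19 (15%) and the residual 18% are unaffected.
CL_new/CL_old = 0.1072 + 0.15 + 0.18 = 0.4372.
Since AUC ∝ 1/CL, the ratio is 1 / 0.4372 = 2.29.

2.29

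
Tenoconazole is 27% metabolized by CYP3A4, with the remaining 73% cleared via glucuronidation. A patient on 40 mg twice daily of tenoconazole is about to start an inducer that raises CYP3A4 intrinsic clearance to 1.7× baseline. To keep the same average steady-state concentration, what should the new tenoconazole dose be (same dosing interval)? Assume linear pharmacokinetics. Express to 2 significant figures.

48 mg

CYP3A4: 0.27 × 1.7 = 0.459
Other: 0.73 (unchanged)
Relative clearance = 0.459 + 0.73 = 1.189.
To maintain the same steady-state level, dose must scale with clearance: new dose = 40 × 1.189 = 48 mg.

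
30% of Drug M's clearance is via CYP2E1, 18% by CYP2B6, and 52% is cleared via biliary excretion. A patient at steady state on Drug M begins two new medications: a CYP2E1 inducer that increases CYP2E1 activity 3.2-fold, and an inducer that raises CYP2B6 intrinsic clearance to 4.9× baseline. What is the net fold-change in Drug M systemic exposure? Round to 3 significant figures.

The CYP2E1 pathway (30% of clearance) increases to 3.2× activity: 0.3 × 3.2 = 0.96.
The CYP2B6 pathway (18% of clearance) increases to 4.9× activity: 0.18 × 4.9 = 0.882.
The remaining 52% of clearance is unaffected.
CL_new/CL_old = 0.96 + 0.882 + 0.52 = 2.362.
Systemic exposure ∝ 1/CL: fold-change = 1 / 2.362 = 0.423.

0.423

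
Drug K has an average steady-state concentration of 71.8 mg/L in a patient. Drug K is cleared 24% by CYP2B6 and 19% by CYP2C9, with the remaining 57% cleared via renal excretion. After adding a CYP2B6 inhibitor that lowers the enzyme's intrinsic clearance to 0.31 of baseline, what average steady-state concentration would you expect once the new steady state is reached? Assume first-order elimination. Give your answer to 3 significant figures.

86.0 mg/L

The CYP2B6 pathway (24% of clearance) falls to 0.31× activity: 0.24 × 0.31 = 0.0744.
CYP2C9 (19%) and the residual 57% are unaffected.
New clearance relative to baseline: 0.0744 + 0.19 + 0.57 = 0.8344.
Average steady-state concentration ∝ 1/CL, so new value = 71.8 / 0.8344 = 86.0 mg/L.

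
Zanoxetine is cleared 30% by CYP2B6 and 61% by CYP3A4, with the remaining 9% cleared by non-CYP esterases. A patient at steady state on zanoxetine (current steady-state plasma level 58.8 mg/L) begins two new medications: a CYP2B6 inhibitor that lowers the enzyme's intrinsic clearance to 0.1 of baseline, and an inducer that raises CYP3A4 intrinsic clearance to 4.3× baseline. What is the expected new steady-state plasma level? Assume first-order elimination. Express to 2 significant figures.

21 mg/L

The CYP2B6 pathway (30% of clearance) drops to 0.1× activity: 0.3 × 0.1 = 0.03.
The CYP3A4 pathway (61% of clearance) is boosted to 4.3× activity: 0.61 × 4.3 = 2.623.
The remaining 9% of clearance is unaffected.
New clearance relative to baseline: 0.03 + 2.623 + 0.09 = 2.743.
New steady-state plasma level = 58.8 / 2.743 = 21 mg/L (concentration scales inversely with clearance).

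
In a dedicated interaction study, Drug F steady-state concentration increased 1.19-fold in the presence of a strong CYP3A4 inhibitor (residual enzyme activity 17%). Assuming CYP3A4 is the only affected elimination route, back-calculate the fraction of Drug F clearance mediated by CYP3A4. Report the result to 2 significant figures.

Call the CYP3A4 fraction fm. After the interaction, CL_new/CL_old = fm × 0.17 + (1 − fm).
Steady-state concentration ratio = 1 / (new CL fraction), so new CL fraction = 1 / 1.19 = 0.8403.
fm × 0.17 + 1 − fm = 0.8403  ⇒  fm × (0.17 − 1) = −0.1597  ⇒  fm = 0.19.

0.19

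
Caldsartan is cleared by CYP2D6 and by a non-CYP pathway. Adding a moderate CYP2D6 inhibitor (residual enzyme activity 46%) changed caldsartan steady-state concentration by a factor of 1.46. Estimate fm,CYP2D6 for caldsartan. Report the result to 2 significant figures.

CL'/CL = 1 / 1.46 = 0.6849
0.46·fm + (1 − fm) = 0.6849
fm = (0.6849 − 1) / (0.46 − 1) = 0.58

0.58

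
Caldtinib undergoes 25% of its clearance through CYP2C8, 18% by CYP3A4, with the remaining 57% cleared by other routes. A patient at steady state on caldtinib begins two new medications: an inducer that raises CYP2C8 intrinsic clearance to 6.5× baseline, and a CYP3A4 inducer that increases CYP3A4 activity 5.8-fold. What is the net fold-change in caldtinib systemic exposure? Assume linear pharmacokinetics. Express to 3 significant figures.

The CYP2C8 pathway (25% of clearance) increases to 6.5× activity: 0.25 × 6.5 = 1.625.
The CYP3A4 pathway (18% of clearance) rises to 5.8× activity: 0.18 × 5.8 = 1.044.
The remaining 57% of clearance is unaffected.
CL_new/CL_old = 1.625 + 1.044 + 0.57 = 3.239.
Net systemic exposure ratio = 1 / 3.239 = 0.309.

0.309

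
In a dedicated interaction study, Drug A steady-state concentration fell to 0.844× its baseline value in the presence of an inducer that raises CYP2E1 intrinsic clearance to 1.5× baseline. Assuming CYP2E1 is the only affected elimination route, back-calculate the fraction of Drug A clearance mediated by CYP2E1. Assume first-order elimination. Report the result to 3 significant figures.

CL'/CL = 1 / 0.844 = 1.185
1.5·fm + (1 − fm) = 1.185
fm = (1.185 − 1) / (1.5 − 1) = 0.370

0.370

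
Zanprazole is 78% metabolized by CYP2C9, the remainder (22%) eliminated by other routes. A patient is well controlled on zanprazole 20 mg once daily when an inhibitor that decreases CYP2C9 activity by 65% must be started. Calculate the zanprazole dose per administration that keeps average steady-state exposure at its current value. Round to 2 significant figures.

9.9 mg

The CYP2C9 pathway (78% of clearance) falls to 0.35× activity: 0.78 × 0.35 = 0.273.
Non-CYP routes (22%) are unchanged.
CL_new/CL_old = 0.273 + 0.22 = 0.493.
Exposure is unchanged when dose changes in proportion to clearance. New dose = 20 mg × 0.493 = 9.9 mg.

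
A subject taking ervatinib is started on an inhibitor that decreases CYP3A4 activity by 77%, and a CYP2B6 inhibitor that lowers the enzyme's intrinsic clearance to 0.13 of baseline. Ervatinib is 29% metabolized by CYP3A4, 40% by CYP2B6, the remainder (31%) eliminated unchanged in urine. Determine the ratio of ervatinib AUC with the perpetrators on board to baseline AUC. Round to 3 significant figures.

CYP3A4: 0.29 × 0.23 = 0.0667
CYP2B6: 0.4 × 0.13 = 0.052
Other: 0.31 (unchanged)
New clearance relative to baseline: 0.0667 + 0.052 + 0.31 = 0.4287.
AUC ∝ 1/CL: fold-change = 1 / 0.4287 = 2.33.

2.33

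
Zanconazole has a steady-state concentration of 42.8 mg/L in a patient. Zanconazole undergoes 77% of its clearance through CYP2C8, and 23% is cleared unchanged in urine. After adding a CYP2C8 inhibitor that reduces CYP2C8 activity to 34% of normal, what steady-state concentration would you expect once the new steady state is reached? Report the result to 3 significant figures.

87.0 mg/L

CYP2C8: 0.77 × 0.34 = 0.2618
Other: 0.23 (unchanged)
CL_new/CL_old = 0.2618 + 0.23 = 0.4918.
With dosing unchanged, steady-state concentration scales as 1/CL: 42.8 / 0.4918 = 87.0 mg/L.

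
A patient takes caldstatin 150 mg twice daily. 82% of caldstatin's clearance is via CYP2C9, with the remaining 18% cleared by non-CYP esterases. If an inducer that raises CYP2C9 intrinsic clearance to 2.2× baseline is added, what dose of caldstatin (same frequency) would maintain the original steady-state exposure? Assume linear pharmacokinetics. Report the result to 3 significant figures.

298 mg

The CYP2C9 pathway (82% of clearance) rises to 2.2× activity: 0.82 × 2.2 = 1.804.
The remaining 18% of clearance is unaffected.
Relative clearance = 1.804 + 0.18 = 1.984.
Css,avg = (dose rate)/CL, so holding Css fixed requires dose ∝ CL: 150 × 1.984 = 298 mg.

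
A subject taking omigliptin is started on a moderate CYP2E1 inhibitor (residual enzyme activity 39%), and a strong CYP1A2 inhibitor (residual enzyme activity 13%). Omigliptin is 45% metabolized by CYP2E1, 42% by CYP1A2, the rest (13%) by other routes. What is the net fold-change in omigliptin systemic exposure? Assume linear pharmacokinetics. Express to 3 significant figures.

The CYP2E1 pathway (45% of clearance) is reduced to 0.39× activity: 0.45 × 0.39 = 0.1755.
The CYP1A2 pathway (42% of clearance) is reduced to 0.13× activity: 0.42 × 0.13 = 0.0546.
The remaining 13% of clearance is unaffected.
New clearance relative to baseline: 0.1755 + 0.0546 + 0.13 = 0.3601.
Because systemic exposure varies inversely with clearance, the combined effect is 1 / 0.3601 = 2.78.

2.78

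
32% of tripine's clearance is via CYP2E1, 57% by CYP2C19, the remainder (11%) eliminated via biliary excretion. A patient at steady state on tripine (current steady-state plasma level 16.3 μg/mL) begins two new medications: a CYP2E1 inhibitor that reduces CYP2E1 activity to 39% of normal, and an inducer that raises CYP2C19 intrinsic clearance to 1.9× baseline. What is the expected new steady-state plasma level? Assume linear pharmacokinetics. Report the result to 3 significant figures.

The CYP2E1 pathway (32% of clearance) is reduced to 0.39× activity: 0.32 × 0.39 = 0.1248.
The CYP2C19 pathway (57% of clearance) increases to 1.9× activity: 0.57 × 1.9 = 1.083.
The remaining 11% of clearance is unaffected.
CL_new/CL_old = 0.1248 + 1.083 + 0.11 = 1.3178.
Dividing the baseline by the relative clearance: 16.3 / 1.3178 = 12.4 μg/mL.

12.4 μg/mL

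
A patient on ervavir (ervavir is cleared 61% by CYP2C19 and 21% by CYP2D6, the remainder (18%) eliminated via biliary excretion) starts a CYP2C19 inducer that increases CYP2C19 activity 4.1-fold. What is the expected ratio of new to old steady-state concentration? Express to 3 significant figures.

The CYP2C19 pathway (61% of clearance) increases to 4.1× activity: 0.61 × 4.1 = 2.501.
CYP2D6 (21%) and the residual 18% are unaffected.
New clearance relative to baseline: 2.501 + 0.21 + 0.18 = 2.891.
Steady-state concentration ratio = CL_old/CL_new = 1 / 2.891 = 0.346.

0.346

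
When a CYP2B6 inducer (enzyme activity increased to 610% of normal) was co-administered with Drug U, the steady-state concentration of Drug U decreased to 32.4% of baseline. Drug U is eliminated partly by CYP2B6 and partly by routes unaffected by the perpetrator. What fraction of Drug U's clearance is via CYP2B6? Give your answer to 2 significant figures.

0.41

Write x for the fraction cleared via CYP2B6. The observed steady-state concentration change means clearance rose to 1/0.324 = 3.086 of baseline.
Setting x·6.1 + (1 − x) = 3.086 and solving: x = (3.086 − 1)/(6.1 − 1) = 0.41.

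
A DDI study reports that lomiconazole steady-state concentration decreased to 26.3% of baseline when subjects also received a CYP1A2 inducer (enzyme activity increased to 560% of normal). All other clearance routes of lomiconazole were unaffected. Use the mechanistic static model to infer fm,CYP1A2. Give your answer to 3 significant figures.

Write x for the fraction cleared via CYP1A2. The observed steady-state concentration change means clearance rose to 1/0.263 = 3.802 of baseline.
Setting x·5.6 + (1 − x) = 3.802 and solving: x = (3.802 − 1)/(5.6 − 1) = 0.609.

0.609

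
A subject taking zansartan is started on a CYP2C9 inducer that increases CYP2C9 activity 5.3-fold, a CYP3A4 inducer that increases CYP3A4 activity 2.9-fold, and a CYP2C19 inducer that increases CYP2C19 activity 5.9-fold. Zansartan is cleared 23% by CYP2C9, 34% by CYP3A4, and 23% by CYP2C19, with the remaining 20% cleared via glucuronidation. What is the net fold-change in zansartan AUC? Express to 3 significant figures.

0.266

The CYP2C9 pathway (23% of clearance) rises to 5.3× activity: 0.23 × 5.3 = 1.219.
The CYP3A4 pathway (34% of clearance) rises to 2.9× activity: 0.34 × 2.9 = 0.986.
The CYP2C19 pathway (23% of clearance) increases to 5.9× activity: 0.23 × 5.9 = 1.357.
The remaining 20% of clearance is unaffected.
New clearance relative to baseline: 1.219 + 0.986 + 1.357 + 0.2 = 3.762.
Because AUC varies inversely with clearance, the combined effect is 1 / 3.762 = 0.266.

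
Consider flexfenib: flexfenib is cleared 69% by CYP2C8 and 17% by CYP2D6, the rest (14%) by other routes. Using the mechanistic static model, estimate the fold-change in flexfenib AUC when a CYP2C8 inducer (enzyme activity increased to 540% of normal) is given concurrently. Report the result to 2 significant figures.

The CYP2C8 pathway (69% of clearance) increases to 5.4× activity: 0.69 × 5.4 = 3.726.
CYP2D6 (17%) and the residual 14% are unaffected.
CL_new/CL_old = 3.726 + 0.17 + 0.14 = 4.036.
AUC is inversely proportional to clearance, so the fold-change is 1 / 4.036 = 0.25.

0.25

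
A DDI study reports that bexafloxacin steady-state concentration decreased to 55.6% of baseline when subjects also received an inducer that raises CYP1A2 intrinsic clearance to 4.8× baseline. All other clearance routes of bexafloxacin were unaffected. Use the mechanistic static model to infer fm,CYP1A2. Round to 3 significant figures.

CL'/CL = 1 / 0.556 = 1.799
4.8·fm + (1 − fm) = 1.799
fm = (1.799 − 1) / (4.8 − 1) = 0.210

0.210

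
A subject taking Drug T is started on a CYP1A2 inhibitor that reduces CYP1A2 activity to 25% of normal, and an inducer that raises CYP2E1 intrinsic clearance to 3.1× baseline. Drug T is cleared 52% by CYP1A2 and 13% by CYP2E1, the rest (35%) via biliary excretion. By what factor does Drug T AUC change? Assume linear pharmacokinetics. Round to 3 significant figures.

The CYP1A2 pathway (52% of clearance) drops to 0.25× activity: 0.52 × 0.25 = 0.13.
The CYP2E1 pathway (13% of clearance) increases to 3.1× activity: 0.13 × 3.1 = 0.403.
Non-CYP routes (35%) are unchanged.
Relative clearance = 0.13 + 0.403 + 0.35 = 0.883.
Because AUC varies inversely with clearance, the combined effect is 1 / 0.883 = 1.13.

1.13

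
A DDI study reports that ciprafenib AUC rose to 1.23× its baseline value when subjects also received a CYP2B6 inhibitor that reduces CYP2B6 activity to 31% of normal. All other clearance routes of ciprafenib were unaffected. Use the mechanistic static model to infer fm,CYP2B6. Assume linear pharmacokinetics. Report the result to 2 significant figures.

0.27

CL'/CL = 1 / 1.23 = 0.813
0.31·fm + (1 − fm) = 0.813
fm = (0.813 − 1) / (0.31 − 1) = 0.27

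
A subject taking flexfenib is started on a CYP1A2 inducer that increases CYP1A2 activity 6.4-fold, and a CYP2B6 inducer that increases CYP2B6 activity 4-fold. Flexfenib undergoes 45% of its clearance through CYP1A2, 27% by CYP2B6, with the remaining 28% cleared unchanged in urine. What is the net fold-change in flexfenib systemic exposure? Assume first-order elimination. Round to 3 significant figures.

0.236

CYP1A2: 0.45 × 6.4 = 2.88
CYP2B6: 0.27 × 4 = 1.08
Other: 0.28 (unchanged)
Relative clearance = 2.88 + 1.08 + 0.28 = 4.24.
Net systemic exposure ratio = 1 / 4.24 = 0.236.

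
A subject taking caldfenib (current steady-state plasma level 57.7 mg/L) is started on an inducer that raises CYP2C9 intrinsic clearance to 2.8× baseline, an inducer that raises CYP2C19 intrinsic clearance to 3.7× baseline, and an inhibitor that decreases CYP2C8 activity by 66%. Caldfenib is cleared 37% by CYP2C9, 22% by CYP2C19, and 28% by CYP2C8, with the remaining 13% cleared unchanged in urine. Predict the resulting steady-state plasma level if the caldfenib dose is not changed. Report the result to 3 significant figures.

27.8 mg/L

CYP2C9: 0.37 × 2.8 = 1.036
CYP2C19: 0.22 × 3.7 = 0.814
CYP2C8: 0.28 × 0.34 = 0.0952
Other: 0.13 (unchanged)
New clearance relative to baseline: 1.036 + 0.814 + 0.0952 + 0.13 = 2.0752.
New steady-state plasma level = 57.7 / 2.0752 = 27.8 mg/L (concentration scales inversely with clearance).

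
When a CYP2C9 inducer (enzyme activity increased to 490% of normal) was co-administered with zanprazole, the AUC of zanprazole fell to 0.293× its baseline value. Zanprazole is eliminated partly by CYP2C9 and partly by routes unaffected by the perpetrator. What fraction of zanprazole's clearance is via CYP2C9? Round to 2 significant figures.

0.62

Call the CYP2C9 fraction fm. After the interaction, CL_new/CL_old = fm × 4.9 + (1 − fm).
AUC ratio = 1 / (new CL fraction), so new CL fraction = 1 / 0.293 = 3.413.
fm × 4.9 + 1 − fm = 3.413  ⇒  fm × (4.9 − 1) = 2.413  ⇒  fm = 0.62.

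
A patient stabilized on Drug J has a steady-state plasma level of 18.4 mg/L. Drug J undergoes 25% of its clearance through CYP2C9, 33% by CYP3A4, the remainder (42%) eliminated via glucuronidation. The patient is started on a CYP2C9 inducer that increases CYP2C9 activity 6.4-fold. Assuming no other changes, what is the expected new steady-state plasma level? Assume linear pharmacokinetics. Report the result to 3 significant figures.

7.83 mg/L

CYP2C9: 0.25 × 6.4 = 1.6
CYP3A4: 0.33 (unchanged)
Other: 0.42 (unchanged)
CL_new/CL_old = 1.6 + 0.33 + 0.42 = 2.35.
New steady-state plasma level = baseline ÷ relative clearance = 18.4 / 2.35 = 7.83 mg/L.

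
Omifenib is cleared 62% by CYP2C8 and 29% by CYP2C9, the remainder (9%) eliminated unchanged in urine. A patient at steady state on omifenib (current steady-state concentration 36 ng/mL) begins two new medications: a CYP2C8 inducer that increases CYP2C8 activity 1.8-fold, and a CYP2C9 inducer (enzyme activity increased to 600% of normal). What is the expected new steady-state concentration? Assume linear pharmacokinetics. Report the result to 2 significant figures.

12 ng/mL

CYP2C8: 0.62 × 1.8 = 1.116
CYP2C9: 0.29 × 6 = 1.74
Other: 0.09 (unchanged)
Relative clearance = 1.116 + 1.74 + 0.09 = 2.946.
New steady-state concentration = 36 / 2.946 = 12 ng/mL (concentration scales inversely with clearance).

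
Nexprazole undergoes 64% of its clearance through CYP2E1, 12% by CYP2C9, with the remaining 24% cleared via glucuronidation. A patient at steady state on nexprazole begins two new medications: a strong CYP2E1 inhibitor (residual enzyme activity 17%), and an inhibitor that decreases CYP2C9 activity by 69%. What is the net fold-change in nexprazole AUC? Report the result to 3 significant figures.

2.59

The CYP2E1 pathway (64% of clearance) drops to 0.17× activity: 0.64 × 0.17 = 0.1088.
The CYP2C9 pathway (12% of clearance) is reduced to 0.31× activity: 0.12 × 0.31 = 0.0372.
Non-CYP routes (24%) are unchanged.
CL_new/CL_old = 0.1088 + 0.0372 + 0.24 = 0.386.
AUC ∝ 1/CL: fold-change = 1 / 0.386 = 2.59.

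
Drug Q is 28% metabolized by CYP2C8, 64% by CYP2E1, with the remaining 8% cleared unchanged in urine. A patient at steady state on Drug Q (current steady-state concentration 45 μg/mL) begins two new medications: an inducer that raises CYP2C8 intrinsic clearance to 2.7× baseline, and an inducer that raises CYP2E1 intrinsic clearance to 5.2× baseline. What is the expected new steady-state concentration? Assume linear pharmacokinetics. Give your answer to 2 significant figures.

The CYP2C8 pathway (28% of clearance) is boosted to 2.7× activity: 0.28 × 2.7 = 0.756.
The CYP2E1 pathway (64% of clearance) rises to 5.2× activity: 0.64 × 5.2 = 3.328.
The remaining 8% of clearance is unaffected.
New clearance relative to baseline: 0.756 + 3.328 + 0.08 = 4.164.
Steady-state concentration ∝ 1/CL: new value = 45 / 4.164 = 11 μg/mL.

11 μg/mL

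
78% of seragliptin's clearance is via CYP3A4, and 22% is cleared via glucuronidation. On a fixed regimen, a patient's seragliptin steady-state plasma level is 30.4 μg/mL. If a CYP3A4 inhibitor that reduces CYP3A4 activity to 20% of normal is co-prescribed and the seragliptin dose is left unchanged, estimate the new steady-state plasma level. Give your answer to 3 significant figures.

CYP3A4: 0.78 × 0.2 = 0.156
Other: 0.22 (unchanged)
CL_new/CL_old = 0.156 + 0.22 = 0.376.
With dosing unchanged, steady-state plasma level scales as 1/CL: 30.4 / 0.376 = 80.9 μg/mL.

80.9 μg/mL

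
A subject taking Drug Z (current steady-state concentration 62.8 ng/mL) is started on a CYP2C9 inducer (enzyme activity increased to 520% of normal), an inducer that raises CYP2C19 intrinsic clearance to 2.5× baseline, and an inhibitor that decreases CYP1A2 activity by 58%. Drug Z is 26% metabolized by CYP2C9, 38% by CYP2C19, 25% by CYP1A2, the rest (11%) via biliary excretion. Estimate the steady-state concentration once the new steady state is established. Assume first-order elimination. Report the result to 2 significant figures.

The CYP2C9 pathway (26% of clearance) rises to 5.2× activity: 0.26 × 5.2 = 1.352.
The CYP2C19 pathway (38% of clearance) increases to 2.5× activity: 0.38 × 2.5 = 0.95.
The CYP1A2 pathway (25% of clearance) is reduced to 0.42× activity: 0.25 × 0.42 = 0.105.
Non-CYP routes (11%) are unchanged.
CL_new/CL_old = 1.352 + 0.95 + 0.105 + 0.11 = 2.517.
Steady-state concentration ∝ 1/CL: new value = 62.8 / 2.517 = 25 ng/mL.

25 ng/mL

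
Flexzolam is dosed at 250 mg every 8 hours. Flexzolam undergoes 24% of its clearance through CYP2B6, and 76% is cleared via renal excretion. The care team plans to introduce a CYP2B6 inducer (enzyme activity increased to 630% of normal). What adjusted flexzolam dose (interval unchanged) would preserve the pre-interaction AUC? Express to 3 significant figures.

The CYP2B6 pathway (24% of clearance) rises to 6.3× activity: 0.24 × 6.3 = 1.512.
Non-CYP routes (76%) are unchanged.
CL_new/CL_old = 1.512 + 0.76 = 2.272.
Css,avg = (dose rate)/CL, so holding Css fixed requires dose ∝ CL: 250 × 2.272 = 568 mg.

568 mg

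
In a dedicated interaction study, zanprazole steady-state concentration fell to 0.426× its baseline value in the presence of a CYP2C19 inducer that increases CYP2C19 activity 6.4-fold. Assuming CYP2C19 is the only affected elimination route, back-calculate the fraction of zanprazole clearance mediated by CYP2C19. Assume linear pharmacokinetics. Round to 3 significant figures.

Let x = fm,CYP2C19. Because steady-state concentration ∝ 1/CL, relative clearance rose to 1/0.426 = 2.347.
Only the CYP2C19 route changed, so 2.347 = x·6.4 + (1 − x), giving x = 0.250.

0.250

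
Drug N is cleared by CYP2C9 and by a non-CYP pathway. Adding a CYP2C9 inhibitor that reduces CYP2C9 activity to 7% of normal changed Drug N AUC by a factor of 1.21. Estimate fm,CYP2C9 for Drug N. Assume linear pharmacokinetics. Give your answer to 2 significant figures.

Let x = fm,CYP2C9. Because AUC ∝ 1/CL, relative clearance fell to 1/1.21 = 0.8264.
Setting x·0.07 + (1 − x) = 0.8264 and solving: x = (0.8264 − 1)/(0.07 − 1) = 0.19.

0.19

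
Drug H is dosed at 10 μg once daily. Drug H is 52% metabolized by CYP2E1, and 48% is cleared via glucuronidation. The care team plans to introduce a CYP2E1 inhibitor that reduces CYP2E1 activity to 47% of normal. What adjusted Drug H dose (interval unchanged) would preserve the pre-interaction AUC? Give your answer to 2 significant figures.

7.2 μg

The CYP2E1 pathway (52% of clearance) falls to 0.47× activity: 0.52 × 0.47 = 0.2444.
The remaining 48% of clearance is unaffected.
New clearance relative to baseline: 0.2444 + 0.48 = 0.7244.
Css,avg = (dose rate)/CL, so holding Css fixed requires dose ∝ CL: 10 × 0.7244 = 7.2 μg.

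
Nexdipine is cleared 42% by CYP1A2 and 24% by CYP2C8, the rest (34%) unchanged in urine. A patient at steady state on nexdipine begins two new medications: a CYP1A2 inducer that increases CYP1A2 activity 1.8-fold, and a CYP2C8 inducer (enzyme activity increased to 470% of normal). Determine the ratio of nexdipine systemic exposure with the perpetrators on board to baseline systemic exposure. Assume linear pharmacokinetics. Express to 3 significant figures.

0.450

The CYP1A2 pathway (42% of clearance) increases to 1.8× activity: 0.42 × 1.8 = 0.756.
The CYP2C8 pathway (24% of clearance) is boosted to 4.7× activity: 0.24 × 4.7 = 1.128.
The remaining 34% of clearance is unaffected.
CL_new/CL_old = 0.756 + 1.128 + 0.34 = 2.224.
Because systemic exposure varies inversely with clearance, the combined effect is 1 / 2.224 = 0.450.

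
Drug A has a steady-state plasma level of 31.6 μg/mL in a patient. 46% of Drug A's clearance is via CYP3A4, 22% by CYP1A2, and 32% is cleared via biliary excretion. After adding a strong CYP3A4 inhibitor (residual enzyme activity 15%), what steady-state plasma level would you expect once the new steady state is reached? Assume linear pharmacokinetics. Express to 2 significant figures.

CYP3A4: 0.46 × 0.15 = 0.069
CYP1A2: 0.22 (unchanged)
Other: 0.32 (unchanged)
Relative clearance = 0.069 + 0.22 + 0.32 = 0.609.
New steady-state plasma level = baseline ÷ relative clearance = 31.6 / 0.609 = 52 μg/mL.

52 μg/mL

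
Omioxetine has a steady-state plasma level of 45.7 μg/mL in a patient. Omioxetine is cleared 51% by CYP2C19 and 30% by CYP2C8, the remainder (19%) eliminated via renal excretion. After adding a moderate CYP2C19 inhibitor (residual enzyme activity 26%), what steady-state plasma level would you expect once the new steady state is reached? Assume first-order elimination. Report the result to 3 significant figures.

73.4 μg/mL

The CYP2C19 pathway (51% of clearance) falls to 0.26× activity: 0.51 × 0.26 = 0.1326.
CYP2C8 (30%) and the residual 19% are unaffected.
CL_new/CL_old = 0.1326 + 0.3 + 0.19 = 0.6226.
New steady-state plasma level = baseline ÷ relative clearance = 45.7 / 0.6226 = 73.4 μg/mL.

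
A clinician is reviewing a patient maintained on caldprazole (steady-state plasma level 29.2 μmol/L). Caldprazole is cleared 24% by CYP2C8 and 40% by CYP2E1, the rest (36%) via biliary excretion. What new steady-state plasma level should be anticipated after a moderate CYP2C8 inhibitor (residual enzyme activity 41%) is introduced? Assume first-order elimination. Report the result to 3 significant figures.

CYP2C8: 0.24 × 0.41 = 0.0984
CYP2E1: 0.4 (unchanged)
Other: 0.36 (unchanged)
New clearance relative to baseline: 0.0984 + 0.4 + 0.36 = 0.8584.
Steady-state plasma level ∝ 1/CL, so new value = 29.2 / 0.8584 = 34.0 μmol/L.

34.0 μmol/L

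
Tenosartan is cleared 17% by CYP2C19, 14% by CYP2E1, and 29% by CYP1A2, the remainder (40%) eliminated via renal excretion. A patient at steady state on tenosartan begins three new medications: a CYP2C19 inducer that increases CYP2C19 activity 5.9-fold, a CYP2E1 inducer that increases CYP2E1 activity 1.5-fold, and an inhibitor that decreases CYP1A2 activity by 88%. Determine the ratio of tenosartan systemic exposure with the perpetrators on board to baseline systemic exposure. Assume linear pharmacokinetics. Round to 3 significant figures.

0.607

The CYP2C19 pathway (17% of clearance) increases to 5.9× activity: 0.17 × 5.9 = 1.003.
The CYP2E1 pathway (14% of clearance) increases to 1.5× activity: 0.14 × 1.5 = 0.21.
The CYP1A2 pathway (29% of clearance) drops to 0.12× activity: 0.29 × 0.12 = 0.0348.
Non-CYP routes (40%) are unchanged.
New clearance relative to baseline: 1.003 + 0.21 + 0.0348 + 0.4 = 1.6478.
Because systemic exposure varies inversely with clearance, the combined effect is 1 / 1.6478 = 0.607.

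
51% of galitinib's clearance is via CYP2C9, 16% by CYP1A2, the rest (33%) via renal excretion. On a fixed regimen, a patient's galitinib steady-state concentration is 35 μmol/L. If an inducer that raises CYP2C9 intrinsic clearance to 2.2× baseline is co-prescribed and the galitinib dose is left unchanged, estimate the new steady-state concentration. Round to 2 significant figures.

22 μmol/L

The CYP2C9 pathway (51% of clearance) increases to 2.2× activity: 0.51 × 2.2 = 1.122.
CYP1A2 (16%) and the residual 33% are unaffected.
CL_new/CL_old = 1.122 + 0.16 + 0.33 = 1.612.
Steady-state concentration ∝ 1/CL, so new value = 35 / 1.612 = 22 μmol/L.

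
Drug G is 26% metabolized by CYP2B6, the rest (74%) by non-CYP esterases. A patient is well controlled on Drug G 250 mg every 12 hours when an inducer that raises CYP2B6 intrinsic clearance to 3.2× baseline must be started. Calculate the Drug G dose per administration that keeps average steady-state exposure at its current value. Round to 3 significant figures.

CYP2B6: 0.26 × 3.2 = 0.832
Other: 0.74 (unchanged)
New clearance relative to baseline: 0.832 + 0.74 = 1.572.
To maintain the same steady-state level, dose must scale with clearance: new dose = 250 × 1.572 = 393 mg.

393 mg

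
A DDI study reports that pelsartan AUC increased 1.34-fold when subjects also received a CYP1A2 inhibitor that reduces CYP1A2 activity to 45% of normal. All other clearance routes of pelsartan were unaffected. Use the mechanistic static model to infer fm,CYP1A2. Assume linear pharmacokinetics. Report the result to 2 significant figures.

0.46

Write x for the fraction cleared via CYP1A2. The observed AUC change means clearance fell to 1/1.34 = 0.7463 of baseline.
Setting x·0.45 + (1 − x) = 0.7463 and solving: x = (0.7463 − 1)/(0.45 − 1) = 0.46.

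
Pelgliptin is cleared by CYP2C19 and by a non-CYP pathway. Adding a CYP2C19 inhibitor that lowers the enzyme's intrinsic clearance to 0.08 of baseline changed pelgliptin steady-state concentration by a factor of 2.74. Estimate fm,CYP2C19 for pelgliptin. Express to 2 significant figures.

0.69

Write x for the fraction cleared via CYP2C19. The observed steady-state concentration change means clearance fell to 1/2.74 = 0.365 of baseline.
Only the CYP2C19 route changed, so 0.365 = x·0.08 + (1 − x), giving x = 0.69.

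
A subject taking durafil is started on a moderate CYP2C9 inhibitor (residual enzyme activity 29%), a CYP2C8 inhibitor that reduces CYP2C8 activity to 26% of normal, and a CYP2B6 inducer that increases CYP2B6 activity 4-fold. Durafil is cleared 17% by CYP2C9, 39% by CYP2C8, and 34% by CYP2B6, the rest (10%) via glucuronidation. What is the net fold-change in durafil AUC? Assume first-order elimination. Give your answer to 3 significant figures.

0.621

CYP2C9: 0.17 × 0.29 = 0.0493
CYP2C8: 0.39 × 0.26 = 0.1014
CYP2B6: 0.34 × 4 = 1.36
Other: 0.1 (unchanged)
Relative clearance = 0.0493 + 0.1014 + 1.36 + 0.1 = 1.6107.
AUC ∝ 1/CL: fold-change = 1 / 1.6107 = 0.621.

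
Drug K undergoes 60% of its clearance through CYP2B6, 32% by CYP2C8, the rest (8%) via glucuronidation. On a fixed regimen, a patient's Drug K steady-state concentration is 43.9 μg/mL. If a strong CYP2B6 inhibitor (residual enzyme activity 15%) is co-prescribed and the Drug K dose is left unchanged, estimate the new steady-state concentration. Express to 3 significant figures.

89.6 μg/mL

The CYP2B6 pathway (60% of clearance) is reduced to 0.15× activity: 0.6 × 0.15 = 0.09.
CYP2C8 (32%) and the residual 8% are unaffected.
Relative clearance = 0.09 + 0.32 + 0.08 = 0.49.
Steady-state concentration ∝ 1/CL, so new value = 43.9 / 0.49 = 89.6 μg/mL.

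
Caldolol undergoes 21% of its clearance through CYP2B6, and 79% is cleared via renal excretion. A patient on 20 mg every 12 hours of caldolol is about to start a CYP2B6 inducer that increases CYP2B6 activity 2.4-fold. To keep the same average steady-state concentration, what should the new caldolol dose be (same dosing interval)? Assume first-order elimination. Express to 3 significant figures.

25.9 mg

CYP2B6: 0.21 × 2.4 = 0.504
Other: 0.79 (unchanged)
New clearance relative to baseline: 0.504 + 0.79 = 1.294.
To maintain the same steady-state level, dose must scale with clearance: new dose = 20 × 1.294 = 25.9 mg.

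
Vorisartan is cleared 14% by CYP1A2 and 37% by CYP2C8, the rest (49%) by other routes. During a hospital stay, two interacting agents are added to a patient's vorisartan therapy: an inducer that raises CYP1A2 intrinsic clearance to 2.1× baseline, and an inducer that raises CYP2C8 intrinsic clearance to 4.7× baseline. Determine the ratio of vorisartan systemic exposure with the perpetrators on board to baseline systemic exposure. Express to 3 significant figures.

The CYP1A2 pathway (14% of clearance) rises to 2.1× activity: 0.14 × 2.1 = 0.294.
The CYP2C8 pathway (37% of clearance) increases to 4.7× activity: 0.37 × 4.7 = 1.739.
The remaining 49% of clearance is unaffected.
Relative clearance = 0.294 + 1.739 + 0.49 = 2.523.
Systemic exposure ∝ 1/CL: fold-change = 1 / 2.523 = 0.396.

0.396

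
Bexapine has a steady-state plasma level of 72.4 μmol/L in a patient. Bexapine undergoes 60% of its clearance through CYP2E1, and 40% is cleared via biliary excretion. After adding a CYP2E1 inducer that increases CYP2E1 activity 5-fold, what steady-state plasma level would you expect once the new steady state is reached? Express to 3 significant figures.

21.3 μmol/L

The CYP2E1 pathway (60% of clearance) is boosted to 5× activity: 0.6 × 5 = 3.
Non-CYP routes (40%) are unchanged.
Relative clearance = 3 + 0.4 = 3.4.
New steady-state plasma level = baseline ÷ relative clearance = 72.4 / 3.4 = 21.3 μmol/L.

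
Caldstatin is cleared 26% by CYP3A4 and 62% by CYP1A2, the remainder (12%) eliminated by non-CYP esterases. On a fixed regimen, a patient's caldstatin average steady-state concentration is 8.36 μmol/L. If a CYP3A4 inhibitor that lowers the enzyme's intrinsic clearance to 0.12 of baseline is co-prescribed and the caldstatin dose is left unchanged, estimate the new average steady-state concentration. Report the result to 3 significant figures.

10.8 μmol/L

The CYP3A4 pathway (26% of clearance) falls to 0.12× activity: 0.26 × 0.12 = 0.0312.
CYP1A2 (62%) and the residual 12% are unaffected.
New clearance relative to baseline: 0.0312 + 0.62 + 0.12 = 0.7712.
With dosing unchanged, average steady-state concentration scales as 1/CL: 8.36 / 0.7712 = 10.8 μmol/L.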